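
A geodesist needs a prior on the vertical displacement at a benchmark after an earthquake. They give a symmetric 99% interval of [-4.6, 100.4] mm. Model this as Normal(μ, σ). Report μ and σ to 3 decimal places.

μ = 47.900, σ = 20.382

A symmetric 99% interval runs μ ± z·σ with z = 2.576.
Half-width = 52.5, so σ = 52.5/2.576 = 20.382.
μ is the interval midpoint, 47.900.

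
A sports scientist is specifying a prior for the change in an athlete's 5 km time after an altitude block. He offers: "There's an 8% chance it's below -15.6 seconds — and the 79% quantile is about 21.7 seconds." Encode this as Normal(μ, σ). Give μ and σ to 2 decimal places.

μ = 8.10, σ = 16.87

The p-quantile of Normal(μ,σ) is μ + z_p·σ, with z_{0.08} = -1.405 and z_{0.79} = 0.8064.
Eliminate σ: μ = (z₂·x₁ − z₁·x₂)/(z₂ − z₁) = (0.8064·-15.6 − (-1.405)·21.7)/2.211 = 8.10.
Then σ = (x₂ − x₁)/(z₂ − z₁) = (21.7 − -15.6)/2.211 = 16.87.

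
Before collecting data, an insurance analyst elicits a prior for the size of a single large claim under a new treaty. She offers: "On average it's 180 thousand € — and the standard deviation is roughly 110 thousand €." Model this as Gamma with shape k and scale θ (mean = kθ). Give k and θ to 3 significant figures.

k ≈ 2.68, θ ≈ 67.2

For Gamma(k, scale θ): mean = kθ, variance = kθ², so CV = 1/√k.
CV = SD/mean = 110/180 = 0.6111, hence k = 1/CV² = 2.68.
Then θ = mean/k = 180/2.68 = 67.2.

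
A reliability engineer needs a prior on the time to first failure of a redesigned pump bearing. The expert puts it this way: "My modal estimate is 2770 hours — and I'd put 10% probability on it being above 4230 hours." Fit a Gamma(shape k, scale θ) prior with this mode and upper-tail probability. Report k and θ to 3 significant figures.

k ≈ 11.4, θ ≈ 266

Gamma(k,θ) with k>1 has mode (k−1)θ, so θ = 2770/(k−1).
Need P(X < 4230) = 0.9 with θ tied to k this way. Start at k = 2, θ = 2770: P(X<4230) ≈ 0.451.
Too low — raise k to concentrate. Iterating converges to k ≈ 11.4.
Then θ = 2770/(11.4−1) ≈ 266.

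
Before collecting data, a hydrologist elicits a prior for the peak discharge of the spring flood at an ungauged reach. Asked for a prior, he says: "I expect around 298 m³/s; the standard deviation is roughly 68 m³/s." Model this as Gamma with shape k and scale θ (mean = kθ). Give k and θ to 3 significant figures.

k ≈ 19.2, θ ≈ 15.5

For Gamma(k, scale θ): mean = kθ, variance = kθ², so CV = 1/√k.
CV = SD/mean = 68/298 = 0.2282, hence k = 1/CV² = 19.2.
Then θ = mean/k = 298/19.2 = 15.5.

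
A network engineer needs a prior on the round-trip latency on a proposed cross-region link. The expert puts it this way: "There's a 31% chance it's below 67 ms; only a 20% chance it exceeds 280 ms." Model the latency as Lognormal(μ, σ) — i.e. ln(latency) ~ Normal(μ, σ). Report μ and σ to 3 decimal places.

If T ~ Lognormal(μ,σ) then ln T ~ Normal(μ,σ), so the p-quantile of ln T is μ + z_p·σ.
ln(67) = 4.205 and ln(280) = 5.635; z_{0.31} = -0.4959, z_{0.8} = 0.8416.
σ = (5.635 − 4.205)/(0.8416 − (-0.4959)) = 1.069.
μ = 4.205 − (-0.4959)·1.069 = 4.735.

μ ≈ 4.735, σ ≈ 1.069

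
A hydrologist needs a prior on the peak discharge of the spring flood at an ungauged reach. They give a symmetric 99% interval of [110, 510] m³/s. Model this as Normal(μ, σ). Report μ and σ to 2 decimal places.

A symmetric 99% interval runs μ ± z·σ with z = 2.576.
Half-width = 200, so σ = 200/2.576 = 77.64.
μ is the interval midpoint, 310.00.

μ = 310.00, σ = 77.64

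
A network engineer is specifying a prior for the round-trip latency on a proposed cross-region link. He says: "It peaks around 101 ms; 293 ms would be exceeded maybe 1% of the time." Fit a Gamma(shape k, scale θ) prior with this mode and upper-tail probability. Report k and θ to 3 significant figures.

Gamma(k,θ) with k>1 has mode (k−1)θ, so θ = 101/(k−1).
Need P(X < 293) = 0.99 with θ tied to k this way. Start at k = 2, θ = 101: P(X<293) ≈ 0.786.
Too low — raise k to concentrate. Iterating converges to k ≈ 5.
Then θ = 101/(5−1) ≈ 25.2.

k ≈ 5, θ ≈ 25.2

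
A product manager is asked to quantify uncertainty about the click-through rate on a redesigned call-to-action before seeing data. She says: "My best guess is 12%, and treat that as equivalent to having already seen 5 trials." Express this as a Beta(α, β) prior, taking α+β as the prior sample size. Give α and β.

α = 0.6, β = 4.4

Under the effective-sample-size interpretation, Beta(α, β) has prior mean α/(α+β) and prior sample size α+β.
So α+β = 5 and α/(α+β) = 0.12, giving α = 0.12·5 = 0.6 and β = 5 − 0.6 = 4.4.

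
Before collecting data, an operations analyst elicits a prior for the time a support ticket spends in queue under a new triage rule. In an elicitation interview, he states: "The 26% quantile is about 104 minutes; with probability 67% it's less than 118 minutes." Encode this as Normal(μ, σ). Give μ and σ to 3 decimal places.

For Normal(μ,σ), the p-quantile is μ + z_p·σ. Here z_{0.26} = -0.6433, z_{0.67} = 0.4399.
So 104 = μ − 0.6433σ and 118 = μ + 0.4399σ.
Subtracting: σ = (118 − 104)/(0.4399 − (-0.6433)) = 12.924.
Then μ = 104 − (-0.6433)·12.924 = 112.315.

μ = 112.315, σ = 12.924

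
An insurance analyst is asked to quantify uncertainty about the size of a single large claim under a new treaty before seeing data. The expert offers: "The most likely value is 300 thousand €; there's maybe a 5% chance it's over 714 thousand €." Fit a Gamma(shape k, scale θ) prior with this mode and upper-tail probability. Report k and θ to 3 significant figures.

k ≈ 4.63, θ ≈ 82.6

Gamma(k,θ) with k>1 has mode (k−1)θ, so θ = 300/(k−1).
Need P(X < 714) = 0.95 with θ tied to k this way. Start at k = 2, θ = 300: P(X<714) ≈ 0.687.
Too low — raise k to concentrate. Iterating converges to k ≈ 4.63.
Then θ = 300/(4.63−1) ≈ 82.6.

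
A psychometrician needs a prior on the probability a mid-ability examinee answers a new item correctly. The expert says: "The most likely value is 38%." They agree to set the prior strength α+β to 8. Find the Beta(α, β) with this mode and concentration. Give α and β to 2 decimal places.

α = 3.28, β = 4.72

For α,β > 1 the Beta mode is (α−1)/(α+β−2). With α+β = 8, the mode is (α−1)/6.
Set (α−1)/6 = 0.38 → α = 1 + 0.38·6 = 3.28.
β = 8 − α = 4.72.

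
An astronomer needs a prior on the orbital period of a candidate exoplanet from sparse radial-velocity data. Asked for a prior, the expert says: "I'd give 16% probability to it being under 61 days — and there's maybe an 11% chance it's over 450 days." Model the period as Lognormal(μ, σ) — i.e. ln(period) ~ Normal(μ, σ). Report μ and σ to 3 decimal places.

μ ≈ 5.006, σ ≈ 0.900

If T ~ Lognormal(μ,σ) then ln T ~ Normal(μ,σ), so the p-quantile of ln T is μ + z_p·σ.
ln(61) = 4.111 and ln(450) = 6.109; z_{0.16} = -0.9945, z_{0.89} = 1.227.
σ = (6.109 − 4.111)/(1.227 − (-0.9945)) = 0.900.
μ = 4.111 − (-0.9945)·0.900 = 5.006.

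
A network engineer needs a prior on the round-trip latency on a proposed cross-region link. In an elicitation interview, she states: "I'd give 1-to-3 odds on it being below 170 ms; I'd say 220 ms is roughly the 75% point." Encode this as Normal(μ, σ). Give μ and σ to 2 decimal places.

For Normal(μ,σ), the p-quantile is μ + z_p·σ. Here z_{0.25} = -0.6745, z_{0.75} = 0.6745.
So 170 = μ − 0.6745σ and 220 = μ + 0.6745σ.
Subtracting: σ = (220 − 170)/(0.6745 − (-0.6745)) = 37.07.
Then μ = 170 − (-0.6745)·37.07 = 195.00.

μ = 195.00, σ = 37.07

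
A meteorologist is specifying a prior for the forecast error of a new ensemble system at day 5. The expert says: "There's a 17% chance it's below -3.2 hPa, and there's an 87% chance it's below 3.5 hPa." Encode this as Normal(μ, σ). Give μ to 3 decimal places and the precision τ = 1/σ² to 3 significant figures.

For Normal(μ,σ), the p-quantile is μ + z_p·σ. Here z_{0.17} = -0.9542, z_{0.87} = 1.126.
So -3.2 = μ − 0.9542σ and 3.5 = μ + 1.126σ.
Subtracting: σ = (3.5 − -3.2)/(1.126 − (-0.9542)) = 3.220.
Then μ = -3.2 − (-0.9542)·3.220 = -0.127.
Precision τ = 1/σ² = 1/3.22² = 0.0964.

μ = -0.127, τ = 0.0964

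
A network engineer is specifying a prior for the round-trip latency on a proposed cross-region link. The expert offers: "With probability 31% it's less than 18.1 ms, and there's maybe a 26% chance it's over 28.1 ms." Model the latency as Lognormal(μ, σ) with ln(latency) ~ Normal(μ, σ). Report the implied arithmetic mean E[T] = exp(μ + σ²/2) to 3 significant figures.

E[T] ≈ 23.6 ms

If T ~ Lognormal(μ,σ) then ln T ~ Normal(μ,σ), so the p-quantile of ln T is μ + z_p·σ.
ln(18.1) = 2.896 and ln(28.1) = 3.336; z_{0.31} = -0.4959, z_{0.74} = 0.6433.
σ = (3.336 − 2.896)/(0.6433 − (-0.4959)) = 0.386.
μ = 2.896 − (-0.4959)·0.386 = 3.087.
E[T] = exp(μ + σ²/2) = exp(3.087 + 0.0745) = 23.6 ms.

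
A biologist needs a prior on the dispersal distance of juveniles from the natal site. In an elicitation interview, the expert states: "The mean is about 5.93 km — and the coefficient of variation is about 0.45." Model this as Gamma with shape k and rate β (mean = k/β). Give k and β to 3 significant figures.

For Gamma(k, rate β): mean = k/β, variance = k/β², so CV = 1/√k.
CV = 0.45, hence k = 1/CV² = 4.94.
Then β = k/mean = 4.94/5.93 = 0.833.

k ≈ 4.94, β ≈ 0.833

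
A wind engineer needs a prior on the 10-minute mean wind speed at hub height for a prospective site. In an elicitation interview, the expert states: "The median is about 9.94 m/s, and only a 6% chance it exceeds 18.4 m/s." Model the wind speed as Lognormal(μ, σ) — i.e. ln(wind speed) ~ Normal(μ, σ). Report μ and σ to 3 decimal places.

μ ≈ 2.297, σ ≈ 0.396

If T ~ Lognormal(μ,σ) then ln T ~ Normal(μ,σ), so the p-quantile of ln T is μ + z_p·σ.
ln(9.94) = 2.297 and ln(18.4) = 2.912; z_{0.5} = 0, z_{0.94} = 1.555.
σ = (2.912 − 2.297)/(1.555 − (0)) = 0.396.
μ = 2.297 − (0)·0.396 = 2.297.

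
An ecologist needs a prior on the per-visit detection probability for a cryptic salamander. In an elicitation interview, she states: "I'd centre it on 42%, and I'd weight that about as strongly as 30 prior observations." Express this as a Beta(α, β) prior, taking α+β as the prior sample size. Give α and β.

α = 12.6, β = 17.4

Under the effective-sample-size interpretation, Beta(α, β) has prior mean α/(α+β) and prior sample size α+β.
So α+β = 30 and α/(α+β) = 0.42, giving α = 0.42·30 = 12.6 and β = 30 − 12.6 = 17.4.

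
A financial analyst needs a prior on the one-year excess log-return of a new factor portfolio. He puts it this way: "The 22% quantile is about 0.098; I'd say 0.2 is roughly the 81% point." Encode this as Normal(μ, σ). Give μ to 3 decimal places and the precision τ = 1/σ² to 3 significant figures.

μ = 0.146, τ = 262

The p-quantile of Normal(μ,σ) is μ + z_p·σ, with z_{0.22} = -0.7722 and z_{0.81} = 0.8779.
Eliminate σ: μ = (z₂·x₁ − z₁·x₂)/(z₂ − z₁) = (0.8779·0.098 − (-0.7722)·0.2)/1.65 = 0.146.
Then σ = (x₂ − x₁)/(z₂ − z₁) = (0.2 − 0.098)/1.65 = 0.062.
Precision τ = 1/σ² = 1/0.06181² = 262.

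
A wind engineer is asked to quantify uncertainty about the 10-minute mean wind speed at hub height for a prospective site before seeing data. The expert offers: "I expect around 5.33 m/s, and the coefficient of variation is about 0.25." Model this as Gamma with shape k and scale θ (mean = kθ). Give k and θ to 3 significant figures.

For Gamma(k, scale θ): mean = kθ, variance = kθ², so CV = 1/√k.
CV = 0.25, hence k = 1/CV² = 16.
Then θ = mean/k = 5.33/16 = 0.333.

k ≈ 16, θ ≈ 0.333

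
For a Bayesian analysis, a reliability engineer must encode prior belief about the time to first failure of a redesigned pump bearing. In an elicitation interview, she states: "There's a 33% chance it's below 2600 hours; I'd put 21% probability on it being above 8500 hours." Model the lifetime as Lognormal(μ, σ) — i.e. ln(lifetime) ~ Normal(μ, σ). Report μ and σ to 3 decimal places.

If T ~ Lognormal(μ,σ) then ln T ~ Normal(μ,σ), so the p-quantile of ln T is μ + z_p·σ.
ln(2600) = 7.863 and ln(8500) = 9.048; z_{0.33} = -0.4399, z_{0.79} = 0.8064.
σ = (9.048 − 7.863)/(0.8064 − (-0.4399)) = 0.950.
μ = 7.863 − (-0.4399)·0.950 = 8.281.

μ ≈ 8.281, σ ≈ 0.950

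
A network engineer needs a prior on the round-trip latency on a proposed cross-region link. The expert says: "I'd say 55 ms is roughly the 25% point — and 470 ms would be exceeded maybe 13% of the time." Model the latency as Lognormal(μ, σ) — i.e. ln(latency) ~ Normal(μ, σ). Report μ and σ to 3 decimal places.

If T ~ Lognormal(μ,σ) then ln T ~ Normal(μ,σ), so the p-quantile of ln T is μ + z_p·σ.
ln(55) = 4.007 and ln(470) = 6.153; z_{0.25} = -0.6745, z_{0.87} = 1.126.
σ = (6.153 − 4.007)/(1.126 − (-0.6745)) = 1.191.
μ = 4.007 − (-0.6745)·1.191 = 4.811.

μ ≈ 4.811, σ ≈ 1.191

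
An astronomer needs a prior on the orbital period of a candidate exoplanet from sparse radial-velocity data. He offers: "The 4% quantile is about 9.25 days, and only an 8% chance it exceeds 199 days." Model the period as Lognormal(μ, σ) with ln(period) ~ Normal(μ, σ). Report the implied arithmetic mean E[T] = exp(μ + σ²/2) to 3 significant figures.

E[T] ≈ 81.4 days

If T ~ Lognormal(μ,σ) then ln T ~ Normal(μ,σ), so the p-quantile of ln T is μ + z_p·σ.
ln(9.25) = 2.225 and ln(199) = 5.293; z_{0.04} = -1.751, z_{0.92} = 1.405.
σ = (5.293 − 2.225)/(1.405 − (-1.751)) = 0.972.
μ = 2.225 − (-1.751)·0.972 = 3.927.
E[T] = exp(μ + σ²/2) = exp(3.927 + 0.4728) = 81.4 days.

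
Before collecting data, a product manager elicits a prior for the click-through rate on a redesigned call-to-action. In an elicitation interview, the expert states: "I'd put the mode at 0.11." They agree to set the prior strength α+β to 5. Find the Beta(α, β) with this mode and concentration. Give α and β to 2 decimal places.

α = 1.33, β = 3.67

For α,β > 1 the Beta mode is (α−1)/(α+β−2). With α+β = 5, the mode is (α−1)/3.
Set (α−1)/3 = 0.11 → α = 1 + 0.11·3 = 1.33.
β = 5 − α = 3.67.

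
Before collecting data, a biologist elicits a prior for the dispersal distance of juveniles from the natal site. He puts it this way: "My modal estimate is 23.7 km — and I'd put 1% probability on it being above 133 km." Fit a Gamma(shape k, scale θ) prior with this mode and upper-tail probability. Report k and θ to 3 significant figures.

k ≈ 2.27, θ ≈ 18.6

Gamma(k,θ) with k>1 has mode (k−1)θ, so θ = 23.7/(k−1).
Need P(X < 133) = 0.99 with θ tied to k this way. Start at k = 2, θ = 23.7: P(X<133) ≈ 0.976.
Too low — raise k to concentrate. Iterating converges to k ≈ 2.27.
Then θ = 23.7/(2.27−1) ≈ 18.6.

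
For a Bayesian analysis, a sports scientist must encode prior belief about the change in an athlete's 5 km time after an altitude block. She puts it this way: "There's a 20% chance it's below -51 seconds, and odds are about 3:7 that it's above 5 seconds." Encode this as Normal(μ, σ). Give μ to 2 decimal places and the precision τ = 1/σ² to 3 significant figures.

μ = -16.50, τ = 0.000595

The p-quantile of Normal(μ,σ) is μ + z_p·σ, with z_{0.2} = -0.8416 and z_{0.7} = 0.5244.
Eliminate σ: μ = (z₂·x₁ − z₁·x₂)/(z₂ − z₁) = (0.5244·-51 − (-0.8416)·5)/1.366 = -16.50.
Then σ = (x₂ − x₁)/(z₂ − z₁) = (5 − -51)/1.366 = 40.99.
Precision τ = 1/σ² = 1/40.99² = 0.000595.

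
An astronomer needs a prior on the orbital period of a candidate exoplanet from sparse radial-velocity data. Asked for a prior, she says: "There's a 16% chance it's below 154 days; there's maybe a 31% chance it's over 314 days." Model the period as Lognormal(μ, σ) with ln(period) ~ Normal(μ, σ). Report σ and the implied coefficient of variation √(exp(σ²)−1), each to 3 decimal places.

σ ≈ 0.478, CV ≈ 0.507

If T ~ Lognormal(μ,σ) then ln T ~ Normal(μ,σ), so the p-quantile of ln T is μ + z_p·σ.
ln(154) = 5.037 and ln(314) = 5.749; z_{0.16} = -0.9945, z_{0.69} = 0.4959.
σ = (5.749 − 5.037)/(0.4959 − (-0.9945)) = 0.478.
μ = 5.037 − (-0.9945)·0.478 = 5.512.
CV = √(exp(σ²)−1) = √(exp(0.2285)−1) = 0.507.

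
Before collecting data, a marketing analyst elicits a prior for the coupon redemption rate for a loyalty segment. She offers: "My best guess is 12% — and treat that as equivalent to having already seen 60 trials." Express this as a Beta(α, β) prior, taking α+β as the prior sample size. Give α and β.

Under the effective-sample-size interpretation, Beta(α, β) has prior mean α/(α+β) and prior sample size α+β.
So α+β = 60 and α/(α+β) = 0.12, giving α = 0.12·60 = 7.2 and β = 60 − 7.2 = 52.8.

α = 7.2, β = 52.8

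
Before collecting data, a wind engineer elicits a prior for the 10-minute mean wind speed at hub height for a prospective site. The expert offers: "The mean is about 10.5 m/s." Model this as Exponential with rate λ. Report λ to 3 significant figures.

Exponential mean = 1/λ, so λ = 1/10.5 = 0.0952.

λ ≈ 0.0952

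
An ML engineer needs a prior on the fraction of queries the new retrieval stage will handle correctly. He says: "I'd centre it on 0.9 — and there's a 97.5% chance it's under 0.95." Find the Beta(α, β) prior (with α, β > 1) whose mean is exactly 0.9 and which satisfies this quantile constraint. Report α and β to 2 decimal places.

With mean 0.9 fixed, write α = 0.9s, β = 0.1s where s = α+β.
Need P(θ < 0.95) = 0.975 under Beta(0.9s, 0.1s). Normal approximation: (q−m)/√(m(1−m)/s) ≈ z_{0.975} = 1.96, so s ≈ 0.9·0.1·(1.96)²/(0.95−0.9)² = 138.3.
At s = 138.3: P(θ<0.95) ≈ 0.989. Adjusting to match 0.975 gives s ≈ 102.39.
So α = 0.9·102.39 ≈ 92.15, β = 0.1·102.39 ≈ 10.24.

α ≈ 92.15, β ≈ 10.24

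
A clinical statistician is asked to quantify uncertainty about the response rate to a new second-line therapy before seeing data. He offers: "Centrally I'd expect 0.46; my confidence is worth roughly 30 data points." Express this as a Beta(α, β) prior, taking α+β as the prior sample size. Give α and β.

α = 13.8, β = 16.2

Under the effective-sample-size interpretation, Beta(α, β) has prior mean α/(α+β) and prior sample size α+β.
So α+β = 30 and α/(α+β) = 0.46, giving α = 0.46·30 = 13.8 and β = 30 − 13.8 = 16.2.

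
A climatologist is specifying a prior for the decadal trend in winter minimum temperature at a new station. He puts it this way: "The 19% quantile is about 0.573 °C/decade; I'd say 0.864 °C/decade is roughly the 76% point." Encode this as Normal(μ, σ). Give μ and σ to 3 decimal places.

μ = 0.734, σ = 0.184

For Normal(μ,σ), the p-quantile is μ + z_p·σ. Here z_{0.19} = -0.8779, z_{0.76} = 0.7063.
So 0.573 = μ − 0.8779σ and 0.864 = μ + 0.7063σ.
Subtracting: σ = (0.864 − 0.573)/(0.7063 − (-0.8779)) = 0.184.
Then μ = 0.573 − (-0.8779)·0.184 = 0.734.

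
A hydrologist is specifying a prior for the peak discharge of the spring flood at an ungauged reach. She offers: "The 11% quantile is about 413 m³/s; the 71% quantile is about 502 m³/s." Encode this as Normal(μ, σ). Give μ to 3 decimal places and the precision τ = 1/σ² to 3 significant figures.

μ = 474.329, τ = 0.0004

The p-quantile of Normal(μ,σ) is μ + z_p·σ, with z_{0.11} = -1.227 and z_{0.71} = 0.5534.
Eliminate σ: μ = (z₂·x₁ − z₁·x₂)/(z₂ − z₁) = (0.5534·413 − (-1.227)·502)/1.78 = 474.329.
Then σ = (x₂ − x₁)/(z₂ − z₁) = (502 − 413)/1.78 = 50.002.
Precision τ = 1/σ² = 1/50² = 0.0004.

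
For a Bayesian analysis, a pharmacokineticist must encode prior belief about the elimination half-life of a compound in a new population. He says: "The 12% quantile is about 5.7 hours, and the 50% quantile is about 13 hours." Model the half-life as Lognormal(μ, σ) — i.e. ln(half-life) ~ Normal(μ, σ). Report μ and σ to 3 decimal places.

μ ≈ 2.565, σ ≈ 0.702

If T ~ Lognormal(μ,σ) then ln T ~ Normal(μ,σ), so the p-quantile of ln T is μ + z_p·σ.
ln(5.7) = 1.74 and ln(13) = 2.565; z_{0.12} = -1.175, z_{0.5} = 0.
σ = (2.565 − 1.74)/(0 − (-1.175)) = 0.702.
μ = 1.74 − (-1.175)·0.702 = 2.565.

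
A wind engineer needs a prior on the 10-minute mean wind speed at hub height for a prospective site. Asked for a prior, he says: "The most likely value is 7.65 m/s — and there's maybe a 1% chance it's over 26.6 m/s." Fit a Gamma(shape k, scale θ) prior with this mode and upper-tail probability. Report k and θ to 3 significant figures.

k ≈ 3.79, θ ≈ 2.74

Gamma(k,θ) with k>1 has mode (k−1)θ, so θ = 7.65/(k−1).
Need P(X < 26.6) = 0.99 with θ tied to k this way. Start at k = 2, θ = 7.65: P(X<26.6) ≈ 0.862.
Too low — raise k to concentrate. Iterating converges to k ≈ 3.79.
Then θ = 7.65/(3.79−1) ≈ 2.74.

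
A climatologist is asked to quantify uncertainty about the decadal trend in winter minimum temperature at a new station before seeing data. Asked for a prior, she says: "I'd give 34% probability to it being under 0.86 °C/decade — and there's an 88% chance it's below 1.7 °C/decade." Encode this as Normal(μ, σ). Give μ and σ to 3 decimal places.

μ = 1.078, σ = 0.529

For Normal(μ,σ), the p-quantile is μ + z_p·σ. Here z_{0.34} = -0.4125, z_{0.88} = 1.175.
So 0.86 = μ − 0.4125σ and 1.7 = μ + 1.175σ.
Subtracting: σ = (1.7 − 0.86)/(1.175 − (-0.4125)) = 0.529.
Then μ = 0.86 − (-0.4125)·0.529 = 1.078.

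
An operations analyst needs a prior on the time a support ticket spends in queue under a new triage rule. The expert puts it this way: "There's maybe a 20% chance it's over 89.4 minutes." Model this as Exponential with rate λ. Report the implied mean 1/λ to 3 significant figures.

mean ≈ 55.5 minutes

P(T > 89.4) = e^(−λ·89.4) = 0.2, so λ = −ln(0.2)/89.4 = 0.018.
Mean = 1/λ = 55.5 minutes.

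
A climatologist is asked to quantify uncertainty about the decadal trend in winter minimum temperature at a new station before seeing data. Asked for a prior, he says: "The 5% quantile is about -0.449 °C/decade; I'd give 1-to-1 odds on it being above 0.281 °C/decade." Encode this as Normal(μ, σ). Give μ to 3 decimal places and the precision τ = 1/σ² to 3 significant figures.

For Normal(μ,σ), the p-quantile is μ + z_p·σ. Here z_{0.05} = -1.645, z_{0.5} = 0.
So -0.449 = μ − 1.645σ and 0.281 = μ + 0σ.
Subtracting: σ = (0.281 − -0.449)/(0 − (-1.645)) = 0.444.
Then μ = -0.449 − (-1.645)·0.444 = 0.281.
Precision τ = 1/σ² = 1/0.4438² = 5.08.

μ = 0.281, τ = 5.08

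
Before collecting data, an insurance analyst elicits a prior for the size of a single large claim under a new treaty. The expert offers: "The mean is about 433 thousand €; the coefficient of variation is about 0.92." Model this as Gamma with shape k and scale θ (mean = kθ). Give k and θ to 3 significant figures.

For Gamma(k, scale θ): mean = kθ, variance = kθ², so CV = 1/√k.
CV = 0.92, hence k = 1/CV² = 1.18.
Then θ = mean/k = 433/1.18 = 366.

k ≈ 1.18, θ ≈ 366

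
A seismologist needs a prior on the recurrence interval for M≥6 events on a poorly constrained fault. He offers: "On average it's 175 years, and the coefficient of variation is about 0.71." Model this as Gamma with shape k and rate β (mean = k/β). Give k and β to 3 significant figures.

k ≈ 1.98, β ≈ 0.0113

For Gamma(k, rate β): mean = k/β, variance = k/β², so CV = 1/√k.
CV = 0.71, hence k = 1/CV² = 1.98.
Then β = k/mean = 1.98/175 = 0.0113.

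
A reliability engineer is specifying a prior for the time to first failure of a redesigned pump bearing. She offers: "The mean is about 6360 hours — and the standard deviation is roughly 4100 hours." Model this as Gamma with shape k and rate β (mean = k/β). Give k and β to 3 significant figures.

k ≈ 2.41, β ≈ 0.000378

For Gamma(k, rate β): mean = k/β, variance = k/β², so CV = 1/√k.
CV = SD/mean = 4100/6360 = 0.6447, hence k = 1/CV² = 2.41.
Then β = k/mean = 2.41/6360 = 0.000378.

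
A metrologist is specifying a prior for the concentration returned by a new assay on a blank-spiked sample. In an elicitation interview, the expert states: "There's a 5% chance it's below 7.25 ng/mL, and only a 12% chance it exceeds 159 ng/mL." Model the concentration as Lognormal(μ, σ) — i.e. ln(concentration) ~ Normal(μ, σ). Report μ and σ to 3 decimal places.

μ ≈ 3.782, σ ≈ 1.095

If T ~ Lognormal(μ,σ) then ln T ~ Normal(μ,σ), so the p-quantile of ln T is μ + z_p·σ.
ln(7.25) = 1.981 and ln(159) = 5.069; z_{0.05} = -1.645, z_{0.88} = 1.175.
σ = (5.069 − 1.981)/(1.175 − (-1.645)) = 1.095.
μ = 1.981 − (-1.645)·1.095 = 3.782.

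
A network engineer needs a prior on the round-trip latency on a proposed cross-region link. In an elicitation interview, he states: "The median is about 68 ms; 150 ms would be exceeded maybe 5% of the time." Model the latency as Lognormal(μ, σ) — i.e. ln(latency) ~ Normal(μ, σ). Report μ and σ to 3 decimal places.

If T ~ Lognormal(μ,σ) then ln T ~ Normal(μ,σ), so the p-quantile of ln T is μ + z_p·σ.
ln(68) = 4.22 and ln(150) = 5.011; z_{0.5} = 0, z_{0.95} = 1.645.
σ = (5.011 − 4.22)/(1.645 − (0)) = 0.481.
μ = 4.22 − (0)·0.481 = 4.220.

μ ≈ 4.220, σ ≈ 0.481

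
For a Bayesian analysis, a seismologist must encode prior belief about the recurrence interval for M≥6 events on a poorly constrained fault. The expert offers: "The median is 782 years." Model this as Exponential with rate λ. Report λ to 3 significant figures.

Exponential median = ln 2 / λ, so λ = ln 2 / 782.0 = 0.000886.

λ ≈ 0.000886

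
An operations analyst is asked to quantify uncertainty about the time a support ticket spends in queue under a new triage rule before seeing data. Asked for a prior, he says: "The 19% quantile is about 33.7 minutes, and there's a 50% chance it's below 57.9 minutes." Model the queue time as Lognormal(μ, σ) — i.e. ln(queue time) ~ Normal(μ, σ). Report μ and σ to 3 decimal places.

μ ≈ 4.059, σ ≈ 0.616

If T ~ Lognormal(μ,σ) then ln T ~ Normal(μ,σ), so the p-quantile of ln T is μ + z_p·σ.
ln(33.7) = 3.517 and ln(57.9) = 4.059; z_{0.19} = -0.8779, z_{0.5} = 0.
σ = (4.059 − 3.517)/(0 − (-0.8779)) = 0.616.
μ = 3.517 − (-0.8779)·0.616 = 4.059.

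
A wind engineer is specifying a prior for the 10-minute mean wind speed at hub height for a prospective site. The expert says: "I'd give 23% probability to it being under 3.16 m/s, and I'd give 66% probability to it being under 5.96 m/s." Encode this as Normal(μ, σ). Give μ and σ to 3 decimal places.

The p-quantile of Normal(μ,σ) is μ + z_p·σ, with z_{0.23} = -0.7388 and z_{0.66} = 0.4125.
Eliminate σ: μ = (z₂·x₁ − z₁·x₂)/(z₂ − z₁) = (0.4125·3.16 − (-0.7388)·5.96)/1.151 = 4.957.
Then σ = (x₂ − x₁)/(z₂ − z₁) = (5.96 − 3.16)/1.151 = 2.432.

μ = 4.957, σ = 2.432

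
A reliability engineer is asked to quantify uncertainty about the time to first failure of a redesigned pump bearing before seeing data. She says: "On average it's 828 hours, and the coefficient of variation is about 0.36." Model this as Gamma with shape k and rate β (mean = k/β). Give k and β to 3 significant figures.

For Gamma(k, rate β): mean = k/β, variance = k/β², so CV = 1/√k.
CV = 0.36, hence k = 1/CV² = 7.72.
Then β = k/mean = 7.72/828 = 0.00932.

k ≈ 7.72, β ≈ 0.00932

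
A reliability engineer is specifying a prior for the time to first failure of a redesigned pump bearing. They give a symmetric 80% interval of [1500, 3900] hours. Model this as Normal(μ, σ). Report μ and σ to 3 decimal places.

μ = 2700.000, σ = 936.365

A symmetric 80% interval runs μ ± z·σ with z = 1.282.
Half-width = 1200, so σ = 1200/1.282 = 936.365.
μ is the interval midpoint, 2700.000.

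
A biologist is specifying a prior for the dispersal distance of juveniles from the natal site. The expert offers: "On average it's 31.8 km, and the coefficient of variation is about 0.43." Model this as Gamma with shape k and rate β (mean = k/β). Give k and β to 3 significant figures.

k ≈ 5.41, β ≈ 0.17

For Gamma(k, rate β): mean = k/β, variance = k/β², so CV = 1/√k.
CV = 0.43, hence k = 1/CV² = 5.41.
Then β = k/mean = 5.41/31.8 = 0.17.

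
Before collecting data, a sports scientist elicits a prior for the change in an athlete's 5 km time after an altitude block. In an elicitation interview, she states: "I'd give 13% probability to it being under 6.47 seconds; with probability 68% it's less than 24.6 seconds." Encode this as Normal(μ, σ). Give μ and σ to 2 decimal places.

For Normal(μ,σ), the p-quantile is μ + z_p·σ. Here z_{0.13} = -1.126, z_{0.68} = 0.4677.
So 6.47 = μ − 1.126σ and 24.6 = μ + 0.4677σ.
Subtracting: σ = (24.6 − 6.47)/(0.4677 − (-1.126)) = 11.37.
Then μ = 6.47 − (-1.126)·11.37 = 19.28.

μ = 19.28, σ = 11.37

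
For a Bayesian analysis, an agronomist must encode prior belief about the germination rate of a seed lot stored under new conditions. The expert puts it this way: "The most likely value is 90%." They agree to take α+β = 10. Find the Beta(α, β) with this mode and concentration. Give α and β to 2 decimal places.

For α,β > 1 the Beta mode is (α−1)/(α+β−2). With α+β = 10, the mode is (α−1)/8.
Set (α−1)/8 = 0.9 → α = 1 + 0.9·8 = 8.20.
β = 10 − α = 1.80.

α = 8.20, β = 1.80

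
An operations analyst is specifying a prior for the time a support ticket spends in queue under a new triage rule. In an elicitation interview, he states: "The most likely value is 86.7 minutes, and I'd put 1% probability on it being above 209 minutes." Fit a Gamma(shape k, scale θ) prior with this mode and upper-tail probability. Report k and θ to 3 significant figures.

k ≈ 7.11, θ ≈ 14.2

Gamma(k,θ) with k>1 has mode (k−1)θ, so θ = 86.7/(k−1).
Need P(X < 209) = 0.99 with θ tied to k this way. Start at k = 2, θ = 86.7: P(X<209) ≈ 0.694.
Too low — raise k to concentrate. Iterating converges to k ≈ 7.11.
Then θ = 86.7/(7.11−1) ≈ 14.2.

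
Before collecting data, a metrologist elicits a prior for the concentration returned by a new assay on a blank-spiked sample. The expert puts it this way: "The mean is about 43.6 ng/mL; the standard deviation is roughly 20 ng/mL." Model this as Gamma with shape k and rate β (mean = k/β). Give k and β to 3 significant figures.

For Gamma(k, rate β): mean = k/β, variance = k/β², so CV = 1/√k.
CV = SD/mean = 20/43.6 = 0.4587, hence k = 1/CV² = 4.75.
Then β = k/mean = 4.75/43.6 = 0.109.

k ≈ 4.75, β ≈ 0.109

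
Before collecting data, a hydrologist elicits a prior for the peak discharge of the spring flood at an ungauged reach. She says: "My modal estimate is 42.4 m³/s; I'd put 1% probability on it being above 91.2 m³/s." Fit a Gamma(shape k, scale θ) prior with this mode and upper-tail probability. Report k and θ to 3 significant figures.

Gamma(k,θ) with k>1 has mode (k−1)θ, so θ = 42.4/(k−1).
Need P(X < 91.2) = 0.99 with θ tied to k this way. Start at k = 2, θ = 42.4: P(X<91.2) ≈ 0.633.
Too low — raise k to concentrate. Iterating converges to k ≈ 9.26.
Then θ = 42.4/(9.26−1) ≈ 5.14.

k ≈ 9.26, θ ≈ 5.14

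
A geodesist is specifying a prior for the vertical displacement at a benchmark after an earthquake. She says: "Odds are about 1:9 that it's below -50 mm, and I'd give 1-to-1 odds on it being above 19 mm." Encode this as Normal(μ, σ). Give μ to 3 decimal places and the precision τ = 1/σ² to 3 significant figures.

μ = 19.000, τ = 0.000345

For Normal(μ,σ), the p-quantile is μ + z_p·σ. Here z_{0.1} = -1.282, z_{0.5} = 0.
So -50 = μ − 1.282σ and 19 = μ + 0σ.
Subtracting: σ = (19 − -50)/(0 − (-1.282)) = 53.841.
Then μ = -50 − (-1.282)·53.841 = 19.000.
Precision τ = 1/σ² = 1/53.84² = 0.000345.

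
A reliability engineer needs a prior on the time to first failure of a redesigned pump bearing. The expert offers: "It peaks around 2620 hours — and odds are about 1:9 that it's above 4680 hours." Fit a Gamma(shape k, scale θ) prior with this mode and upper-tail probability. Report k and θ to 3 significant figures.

k ≈ 6.65, θ ≈ 463

Gamma(k,θ) with k>1 has mode (k−1)θ, so θ = 2620/(k−1).
Need P(X < 4680) = 0.9 with θ tied to k this way. Start at k = 2, θ = 2620: P(X<4680) ≈ 0.533.
Too low — raise k to concentrate. Iterating converges to k ≈ 6.65.
Then θ = 2620/(6.65−1) ≈ 463.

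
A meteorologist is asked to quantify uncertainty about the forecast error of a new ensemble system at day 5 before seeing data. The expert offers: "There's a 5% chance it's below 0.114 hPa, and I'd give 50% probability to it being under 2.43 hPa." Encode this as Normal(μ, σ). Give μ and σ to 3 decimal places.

The p-quantile of Normal(μ,σ) is μ + z_p·σ, with z_{0.05} = -1.645 and z_{0.5} = 0.
Eliminate σ: μ = (z₂·x₁ − z₁·x₂)/(z₂ − z₁) = (0·0.114 − (-1.645)·2.43)/1.645 = 2.430.
Then σ = (x₂ − x₁)/(z₂ − z₁) = (2.43 − 0.114)/1.645 = 1.408.

μ = 2.430, σ = 1.408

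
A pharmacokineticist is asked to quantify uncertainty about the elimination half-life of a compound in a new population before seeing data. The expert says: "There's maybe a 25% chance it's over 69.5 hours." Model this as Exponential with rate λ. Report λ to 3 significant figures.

P(T > 69.5) = e^(−λ·69.5) = 0.25, so λ = −ln(0.25)/69.5 = 0.0199.

λ ≈ 0.0199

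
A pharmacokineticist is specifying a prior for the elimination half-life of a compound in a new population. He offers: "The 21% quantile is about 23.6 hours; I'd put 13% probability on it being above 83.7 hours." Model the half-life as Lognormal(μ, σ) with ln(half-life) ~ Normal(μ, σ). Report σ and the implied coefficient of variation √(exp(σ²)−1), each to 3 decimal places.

If T ~ Lognormal(μ,σ) then ln T ~ Normal(μ,σ), so the p-quantile of ln T is μ + z_p·σ.
ln(23.6) = 3.161 and ln(83.7) = 4.427; z_{0.21} = -0.8064, z_{0.87} = 1.126.
σ = (4.427 − 3.161)/(1.126 − (-0.8064)) = 0.655.
μ = 3.161 − (-0.8064)·0.655 = 3.689.
CV = √(exp(σ²)−1) = √(exp(0.4290)−1) = 0.732.

σ ≈ 0.655, CV ≈ 0.732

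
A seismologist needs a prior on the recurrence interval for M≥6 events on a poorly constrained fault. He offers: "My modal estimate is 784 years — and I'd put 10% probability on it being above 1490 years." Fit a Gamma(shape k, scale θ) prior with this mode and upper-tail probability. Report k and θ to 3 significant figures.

Gamma(k,θ) with k>1 has mode (k−1)θ, so θ = 784/(k−1).
Need P(X < 1490) = 0.9 with θ tied to k this way. Start at k = 2, θ = 784: P(X<1490) ≈ 0.566.
Too low — raise k to concentrate. Iterating converges to k ≈ 5.64.
Then θ = 784/(5.64−1) ≈ 169.

k ≈ 5.64, θ ≈ 169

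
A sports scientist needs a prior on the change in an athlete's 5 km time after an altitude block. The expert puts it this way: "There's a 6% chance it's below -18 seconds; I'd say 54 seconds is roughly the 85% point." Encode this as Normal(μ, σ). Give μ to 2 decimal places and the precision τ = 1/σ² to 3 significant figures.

μ = 25.20, τ = 0.0013

The p-quantile of Normal(μ,σ) is μ + z_p·σ, with z_{0.06} = -1.555 and z_{0.85} = 1.036.
Eliminate σ: μ = (z₂·x₁ − z₁·x₂)/(z₂ − z₁) = (1.036·-18 − (-1.555)·54)/2.591 = 25.20.
Then σ = (x₂ − x₁)/(z₂ − z₁) = (54 − -18)/2.591 = 27.79.
Precision τ = 1/σ² = 1/27.79² = 0.0013.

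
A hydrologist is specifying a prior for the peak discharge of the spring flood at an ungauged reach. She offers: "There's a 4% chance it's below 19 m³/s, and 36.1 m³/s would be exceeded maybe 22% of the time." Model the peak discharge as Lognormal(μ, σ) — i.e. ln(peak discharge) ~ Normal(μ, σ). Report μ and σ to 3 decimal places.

μ ≈ 3.390, σ ≈ 0.254

If T ~ Lognormal(μ,σ) then ln T ~ Normal(μ,σ), so the p-quantile of ln T is μ + z_p·σ.
ln(19) = 2.944 and ln(36.1) = 3.586; z_{0.04} = -1.751, z_{0.78} = 0.7722.
σ = (3.586 − 2.944)/(0.7722 − (-1.751)) = 0.254.
μ = 2.944 − (-1.751)·0.254 = 3.390.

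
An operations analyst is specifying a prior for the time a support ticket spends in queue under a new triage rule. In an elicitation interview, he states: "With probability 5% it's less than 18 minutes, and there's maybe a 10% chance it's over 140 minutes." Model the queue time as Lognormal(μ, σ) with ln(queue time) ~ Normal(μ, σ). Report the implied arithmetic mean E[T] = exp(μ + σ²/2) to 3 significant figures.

E[T] ≈ 72.9 minutes

If T ~ Lognormal(μ,σ) then ln T ~ Normal(μ,σ), so the p-quantile of ln T is μ + z_p·σ.
ln(18) = 2.89 and ln(140) = 4.942; z_{0.05} = -1.645, z_{0.9} = 1.282.
σ = (4.942 − 2.89)/(1.282 − (-1.645)) = 0.701.
μ = 2.89 − (-1.645)·0.701 = 4.043.
E[T] = exp(μ + σ²/2) = exp(4.043 + 0.2457) = 72.9 minutes.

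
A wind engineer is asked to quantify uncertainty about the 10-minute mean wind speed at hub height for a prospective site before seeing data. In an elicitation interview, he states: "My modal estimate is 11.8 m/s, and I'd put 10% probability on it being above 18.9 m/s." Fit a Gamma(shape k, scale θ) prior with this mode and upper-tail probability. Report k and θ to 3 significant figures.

k ≈ 9.47, θ ≈ 1.39

Gamma(k,θ) with k>1 has mode (k−1)θ, so θ = 11.8/(k−1).
Need P(X < 18.9) = 0.9 with θ tied to k this way. Start at k = 2, θ = 11.8: P(X<18.9) ≈ 0.476.
Too low — raise k to concentrate. Iterating converges to k ≈ 9.47.
Then θ = 11.8/(9.47−1) ≈ 1.39.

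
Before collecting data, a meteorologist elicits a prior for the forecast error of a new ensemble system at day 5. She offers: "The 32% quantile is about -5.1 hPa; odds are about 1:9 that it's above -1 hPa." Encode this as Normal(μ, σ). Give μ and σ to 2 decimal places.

For Normal(μ,σ), the p-quantile is μ + z_p·σ. Here z_{0.32} = -0.4677, z_{0.9} = 1.282.
So -5.1 = μ − 0.4677σ and -1 = μ + 1.282σ.
Subtracting: σ = (-1 − -5.1)/(1.282 − (-0.4677)) = 2.34.
Then μ = -5.1 − (-0.4677)·2.34 = -4.00.

μ = -4.00, σ = 2.34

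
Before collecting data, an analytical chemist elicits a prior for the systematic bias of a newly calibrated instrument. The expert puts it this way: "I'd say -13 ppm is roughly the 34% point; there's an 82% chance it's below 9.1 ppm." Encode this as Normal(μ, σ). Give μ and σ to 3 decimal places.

The p-quantile of Normal(μ,σ) is μ + z_p·σ, with z_{0.34} = -0.4125 and z_{0.82} = 0.9154.
Eliminate σ: μ = (z₂·x₁ − z₁·x₂)/(z₂ − z₁) = (0.9154·-13 − (-0.4125)·9.1)/1.328 = -6.135.
Then σ = (x₂ − x₁)/(z₂ − z₁) = (9.1 − -13)/1.328 = 16.644.

μ = -6.135, σ = 16.644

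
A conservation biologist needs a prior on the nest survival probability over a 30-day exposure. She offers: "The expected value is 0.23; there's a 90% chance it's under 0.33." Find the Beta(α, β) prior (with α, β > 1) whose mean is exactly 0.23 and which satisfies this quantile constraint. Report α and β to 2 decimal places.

α ≈ 7.06, β ≈ 23.62

With mean 0.23 fixed, write α = 0.23s, β = 0.77s where s = α+β.
Need P(θ < 0.33) = 0.9 under Beta(0.23s, 0.77s). Normal approximation: (q−m)/√(m(1−m)/s) ≈ z_{0.9} = 1.28, so s ≈ 0.23·0.77·(1.28)²/(0.33−0.23)² = 29.1.
At s = 29.1: P(θ<0.33) ≈ 0.895. Adjusting to match 0.9 gives s ≈ 30.68.
So α = 0.23·30.68 ≈ 7.06, β = 0.77·30.68 ≈ 23.62.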